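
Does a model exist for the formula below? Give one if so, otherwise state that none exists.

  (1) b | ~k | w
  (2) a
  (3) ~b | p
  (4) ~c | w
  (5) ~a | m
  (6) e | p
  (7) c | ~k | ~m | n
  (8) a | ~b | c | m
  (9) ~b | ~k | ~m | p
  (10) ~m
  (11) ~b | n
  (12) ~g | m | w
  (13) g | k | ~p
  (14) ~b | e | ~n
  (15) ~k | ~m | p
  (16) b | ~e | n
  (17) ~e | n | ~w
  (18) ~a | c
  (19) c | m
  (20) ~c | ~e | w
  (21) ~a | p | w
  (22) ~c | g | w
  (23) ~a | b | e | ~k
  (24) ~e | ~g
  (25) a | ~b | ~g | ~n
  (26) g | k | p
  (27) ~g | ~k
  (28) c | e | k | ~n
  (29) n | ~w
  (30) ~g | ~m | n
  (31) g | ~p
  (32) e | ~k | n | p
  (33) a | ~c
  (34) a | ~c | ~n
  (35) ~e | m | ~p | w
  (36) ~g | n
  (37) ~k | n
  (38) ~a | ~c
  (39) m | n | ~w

UNSATISFIABLE

Case m = True:
  Clause (~m) is falsified — contradiction.
Case m = False:
  (a) forces a = True.
  Clause (~a | m) is falsified — contradiction.
Both cases fail, so the formula is unsatisfiable.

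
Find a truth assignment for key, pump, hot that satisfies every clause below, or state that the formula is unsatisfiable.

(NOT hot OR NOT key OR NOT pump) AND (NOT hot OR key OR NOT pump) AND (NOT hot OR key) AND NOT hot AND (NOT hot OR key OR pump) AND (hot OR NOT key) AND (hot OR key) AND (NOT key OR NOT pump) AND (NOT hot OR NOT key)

Case hot = True:
  Clause (NOT hot) is falsified — contradiction.
Case hot = False:
  (hot OR NOT key) forces key = False.
  Clause (hot OR key) is falsified — contradiction.
Both cases fail, so the formula is unsatisfiable.

No satisfying assignment exists.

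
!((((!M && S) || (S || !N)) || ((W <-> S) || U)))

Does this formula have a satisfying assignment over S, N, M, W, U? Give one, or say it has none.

S=F, N=T, M=F, W=T, U=F

  !((((!M && S) || (S || !N)) || ((W <-> S) || U))) = True
    ((!M && S) || (S || !N)) || ((W <-> S) || U) = False
      (!M && S) || (S || !N) = False
        !M && S = False
          !M = True
        S || !N = False
          !N = False
      (W <-> S) || U = False
        W <-> S = False
The formula evaluates to True.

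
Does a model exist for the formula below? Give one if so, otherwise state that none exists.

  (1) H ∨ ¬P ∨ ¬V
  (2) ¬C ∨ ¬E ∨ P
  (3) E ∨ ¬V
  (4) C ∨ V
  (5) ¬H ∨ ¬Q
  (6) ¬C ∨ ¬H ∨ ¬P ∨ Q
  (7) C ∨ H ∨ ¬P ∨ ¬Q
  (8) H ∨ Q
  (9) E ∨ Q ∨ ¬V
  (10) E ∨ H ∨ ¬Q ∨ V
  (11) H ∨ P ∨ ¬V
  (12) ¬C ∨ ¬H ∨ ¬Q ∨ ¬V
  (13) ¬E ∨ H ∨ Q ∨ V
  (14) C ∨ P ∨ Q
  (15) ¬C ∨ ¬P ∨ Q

Set Q = True.
  then (¬H ∨ ¬Q) forces H = False.
Try C = False:
  (C ∨ V) forces V = True.
  (H ∨ ¬P ∨ ¬V) forces P = False.
  clause (H ∨ P ∨ ¬V) is falsified — backtrack.
So C = True.
Try E = False:
  (E ∨ ¬V) forces V = False.
  clause (E ∨ H ∨ ¬Q ∨ V) is falsified — backtrack.
So E = True.
  then (¬C ∨ ¬E ∨ P) forces P = True.
  then (H ∨ ¬P ∨ ¬V) forces V = False.
All clauses satisfied.

Q = True, C = True, E = True, H = False, P = True, V = False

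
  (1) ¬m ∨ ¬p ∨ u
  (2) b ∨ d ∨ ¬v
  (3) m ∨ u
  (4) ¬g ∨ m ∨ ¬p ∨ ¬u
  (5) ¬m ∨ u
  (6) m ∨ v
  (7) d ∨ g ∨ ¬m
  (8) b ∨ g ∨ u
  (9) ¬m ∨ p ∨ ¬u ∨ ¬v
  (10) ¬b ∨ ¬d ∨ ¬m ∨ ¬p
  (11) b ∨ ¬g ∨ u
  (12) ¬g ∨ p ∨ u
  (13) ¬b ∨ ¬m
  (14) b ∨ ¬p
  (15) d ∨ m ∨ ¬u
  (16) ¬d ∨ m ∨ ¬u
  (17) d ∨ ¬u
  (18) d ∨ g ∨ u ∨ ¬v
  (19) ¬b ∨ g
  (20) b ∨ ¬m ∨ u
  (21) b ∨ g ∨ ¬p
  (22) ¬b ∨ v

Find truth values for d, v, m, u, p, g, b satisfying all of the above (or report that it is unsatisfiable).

d: True; v: False; m: True; u: True; p: False; g: False; b: False

Try d = False:
  (d ∨ ¬u) forces u = False.
  (m ∨ u) forces m = True.
  clause (¬m ∨ u) is falsified — backtrack.
So d = True.
Set v = False.
  then (m ∨ v) forces m = True.
  then (¬b ∨ ¬m) forces b = False.
  then (b ∨ ¬p) forces p = False.
  then (b ∨ ¬m ∨ u) forces u = True.
Set g = False.
All clauses satisfied.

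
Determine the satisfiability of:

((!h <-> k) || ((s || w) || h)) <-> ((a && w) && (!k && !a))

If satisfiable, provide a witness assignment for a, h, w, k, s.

a = False, h = False, w = False, k = False, s = False

  ((!h <-> k) || ((s || w) || h)) <-> ((a && w) && (!k && !a)) = True
    (!h <-> k) || ((s || w) || h) = False
      !h <-> k = False
        !h = True
      (s || w) || h = False
        s || w = False
    (a && w) && (!k && !a) = False
      a && w = False
      !k && !a = True
        !k = True
        !a = True
The formula evaluates to True.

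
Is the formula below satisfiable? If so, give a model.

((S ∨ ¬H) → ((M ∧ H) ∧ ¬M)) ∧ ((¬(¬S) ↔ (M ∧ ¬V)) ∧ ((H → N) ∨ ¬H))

N = True; H = True; V = True; S = False; M = True

  (S ∨ ¬H) → ((M ∧ H) ∧ ¬M) = True
    S ∨ ¬H = False
      ¬H = False
    (M ∧ H) ∧ ¬M = False
      M ∧ H = True
      ¬M = False
  (¬(¬S) ↔ (M ∧ ¬V)) ∧ ((H → N) ∨ ¬H) = True
    ¬(¬S) ↔ (M ∧ ¬V) = True
      ¬(¬S) = False
        ¬S = True
      M ∧ ¬V = False
        ¬V = False
    (H → N) ∨ ¬H = True
      H → N = True
      ¬H = False
Both conjuncts True, so the formula holds.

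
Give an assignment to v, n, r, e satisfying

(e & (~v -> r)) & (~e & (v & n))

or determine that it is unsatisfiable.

No satisfying assignment exists.

Case e = True: the conjunct ~e is False.
Case e = False: the conjunct e is False.
Both cases fail — unsatisfiable.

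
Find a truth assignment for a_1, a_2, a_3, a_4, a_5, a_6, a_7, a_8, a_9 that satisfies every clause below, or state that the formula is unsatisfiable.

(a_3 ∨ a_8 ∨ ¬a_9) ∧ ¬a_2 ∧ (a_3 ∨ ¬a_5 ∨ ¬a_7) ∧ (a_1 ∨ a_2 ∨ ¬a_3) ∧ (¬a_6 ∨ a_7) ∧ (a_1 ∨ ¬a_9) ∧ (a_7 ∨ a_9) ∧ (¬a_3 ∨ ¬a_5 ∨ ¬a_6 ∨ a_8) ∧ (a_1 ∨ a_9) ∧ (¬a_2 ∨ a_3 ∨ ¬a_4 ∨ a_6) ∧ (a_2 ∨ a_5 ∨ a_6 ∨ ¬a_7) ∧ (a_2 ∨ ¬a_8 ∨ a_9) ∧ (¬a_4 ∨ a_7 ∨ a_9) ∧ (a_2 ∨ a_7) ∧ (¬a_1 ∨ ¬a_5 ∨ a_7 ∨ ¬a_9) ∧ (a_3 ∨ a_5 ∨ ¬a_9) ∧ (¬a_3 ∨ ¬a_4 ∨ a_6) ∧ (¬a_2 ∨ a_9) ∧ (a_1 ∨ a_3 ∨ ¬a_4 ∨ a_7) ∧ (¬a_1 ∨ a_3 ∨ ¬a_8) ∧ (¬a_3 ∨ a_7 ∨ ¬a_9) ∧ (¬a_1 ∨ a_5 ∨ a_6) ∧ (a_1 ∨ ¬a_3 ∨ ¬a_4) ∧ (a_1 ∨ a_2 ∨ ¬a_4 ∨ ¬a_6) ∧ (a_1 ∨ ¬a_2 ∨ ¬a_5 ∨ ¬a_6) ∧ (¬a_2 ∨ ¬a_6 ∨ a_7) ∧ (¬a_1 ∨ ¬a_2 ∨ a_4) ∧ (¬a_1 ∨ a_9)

Unit clause (¬a_2) forces a_2 = False.
In (a_2 ∨ a_7) only a_7 is left, so a_7 = True.
Try a_1 = False:
  (a_1 ∨ a_2 ∨ ¬a_3) forces a_3 = False.
  (a_3 ∨ ¬a_5 ∨ ¬a_7) forces a_5 = False.
  (a_1 ∨ ¬a_9) forces a_9 = False.
  clause (a_1 ∨ a_9) is falsified — backtrack.
So a_1 = True.
  then (¬a_1 ∨ a_9) forces a_9 = True.
Try a_3 = False:
  (a_3 ∨ a_8 ∨ ¬a_9) forces a_8 = True.
  clause (¬a_1 ∨ a_3 ∨ ¬a_8) is falsified — backtrack.
So a_3 = True.
Set a_4 = True.
  then (¬a_3 ∨ ¬a_4 ∨ a_6) forces a_6 = True.
Set a_5 = True.
  then (¬a_3 ∨ ¬a_5 ∨ ¬a_6 ∨ a_8) forces a_8 = True.
All clauses satisfied.

a_1 = True, a_2 = False, a_3 = True, a_4 = True, a_5 = True, a_6 = True, a_7 = True, a_8 = True, a_9 = True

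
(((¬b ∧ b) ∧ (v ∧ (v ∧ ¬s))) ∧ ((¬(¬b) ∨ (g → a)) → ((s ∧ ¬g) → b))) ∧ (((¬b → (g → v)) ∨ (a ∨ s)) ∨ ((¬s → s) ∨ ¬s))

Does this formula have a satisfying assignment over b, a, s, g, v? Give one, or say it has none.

UNSATISFIABLE

Case b = True: the conjunct ¬b is False.
Case b = False: the conjunct b is False.
Both cases fail — unsatisfiable.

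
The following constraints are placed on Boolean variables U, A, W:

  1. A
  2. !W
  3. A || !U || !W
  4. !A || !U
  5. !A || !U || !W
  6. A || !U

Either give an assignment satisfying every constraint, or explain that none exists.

U = False; A = True; W = False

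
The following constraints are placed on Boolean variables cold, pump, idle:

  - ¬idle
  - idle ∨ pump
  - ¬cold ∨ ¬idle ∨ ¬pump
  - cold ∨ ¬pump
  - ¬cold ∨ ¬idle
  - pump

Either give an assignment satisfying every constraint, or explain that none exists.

cold: True, pump: True, idle: False

Unit clause (¬idle) forces idle = False.
In (idle ∨ pump) only pump is left, so pump = True.
In (cold ∨ ¬pump) only cold is left, so cold = True.
Check each clause:
  (¬idle): ¬idle holds.
  (idle ∨ pump): pump holds.
  (¬cold ∨ ¬idle ∨ ¬pump): ¬idle holds.
  (cold ∨ ¬pump): cold holds.
  (¬cold ∨ ¬idle): ¬idle holds.
  (pump): pump holds.
All clauses satisfied.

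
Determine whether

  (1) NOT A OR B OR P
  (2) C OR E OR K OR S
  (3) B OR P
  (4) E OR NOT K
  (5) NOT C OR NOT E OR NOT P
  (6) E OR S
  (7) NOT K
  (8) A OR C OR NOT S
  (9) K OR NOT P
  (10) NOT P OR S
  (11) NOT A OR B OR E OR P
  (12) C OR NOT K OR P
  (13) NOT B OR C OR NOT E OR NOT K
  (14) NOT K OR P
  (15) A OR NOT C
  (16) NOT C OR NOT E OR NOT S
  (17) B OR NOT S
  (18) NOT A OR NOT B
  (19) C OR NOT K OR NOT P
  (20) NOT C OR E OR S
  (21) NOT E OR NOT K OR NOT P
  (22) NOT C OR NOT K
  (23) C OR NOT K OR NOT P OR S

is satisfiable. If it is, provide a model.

Unit clause (NOT K) forces K = False.
In (K OR NOT P) only NOT P is left, so P = False.
In (B OR P) only B is left, so B = True.
In (NOT A OR NOT B) only NOT A is left, so A = False.
In (A OR NOT C) only NOT C is left, so C = False.
In (A OR C OR NOT S) only NOT S is left, so S = False.
In (C OR E OR K OR S) only E is left, so E = True.
All clauses satisfied.

C = False; E = True; B = True; P = False; K = False; S = False; A = False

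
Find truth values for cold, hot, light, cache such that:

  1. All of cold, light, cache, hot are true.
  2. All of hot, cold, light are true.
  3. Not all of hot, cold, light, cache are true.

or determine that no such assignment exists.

Case light = True:
  (1) forces cold = True.
  (1) forces cache = True.
  (1) forces hot = True.
  Constraint (3) is violated (hot=T, cold=T, light=T, cache=T) — contradiction.
Case light = False:
  Constraint (1) is violated (light=F) — contradiction.
Both cases fail — unsatisfiable.

The formula is unsatisfiable.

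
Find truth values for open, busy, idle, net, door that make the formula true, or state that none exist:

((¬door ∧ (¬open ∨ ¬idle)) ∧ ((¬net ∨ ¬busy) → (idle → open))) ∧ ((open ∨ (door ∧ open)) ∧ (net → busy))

open=T; busy=F; idle=F; net=F; door=F

  (¬door ∧ (¬open ∨ ¬idle)) ∧ ((¬net ∨ ¬busy) → (idle → open)) = True
    ¬door ∧ (¬open ∨ ¬idle) = True
      ¬door = True
      ¬open ∨ ¬idle = True
        ¬open = False
        ¬idle = True
    (¬net ∨ ¬busy) → (idle → open) = True
      ¬net ∨ ¬busy = True
        ¬net = True
        ¬busy = True
      idle → open = True
  (open ∨ (door ∧ open)) ∧ (net → busy) = True
    open ∨ (door ∧ open) = True
      door ∧ open = False
    net → busy = True
Both conjuncts True, so the formula holds.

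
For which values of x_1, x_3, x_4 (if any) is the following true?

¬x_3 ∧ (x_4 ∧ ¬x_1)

x_1=F, x_3=F, x_4=T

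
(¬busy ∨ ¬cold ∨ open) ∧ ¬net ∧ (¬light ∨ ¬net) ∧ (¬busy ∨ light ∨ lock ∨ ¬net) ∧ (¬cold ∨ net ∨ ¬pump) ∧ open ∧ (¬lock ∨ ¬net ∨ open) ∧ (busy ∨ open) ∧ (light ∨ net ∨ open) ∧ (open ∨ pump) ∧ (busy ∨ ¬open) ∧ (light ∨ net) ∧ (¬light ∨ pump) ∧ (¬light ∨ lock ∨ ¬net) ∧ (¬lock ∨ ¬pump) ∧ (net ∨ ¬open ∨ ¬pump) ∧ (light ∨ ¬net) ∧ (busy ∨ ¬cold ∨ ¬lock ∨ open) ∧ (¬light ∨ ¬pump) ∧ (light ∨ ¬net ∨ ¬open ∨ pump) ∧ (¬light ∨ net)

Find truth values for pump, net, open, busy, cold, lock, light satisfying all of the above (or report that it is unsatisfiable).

Case light = True:
  (¬net) forces net = False.
  Clause (¬light ∨ net) is falsified — contradiction.
Case light = False:
  (¬net) forces net = False.
  Clause (light ∨ net) is falsified — contradiction.
Both cases fail, so the formula is unsatisfiable.

UNSATISFIABLE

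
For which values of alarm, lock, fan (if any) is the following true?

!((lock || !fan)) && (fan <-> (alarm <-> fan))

alarm = True; lock = False; fan = True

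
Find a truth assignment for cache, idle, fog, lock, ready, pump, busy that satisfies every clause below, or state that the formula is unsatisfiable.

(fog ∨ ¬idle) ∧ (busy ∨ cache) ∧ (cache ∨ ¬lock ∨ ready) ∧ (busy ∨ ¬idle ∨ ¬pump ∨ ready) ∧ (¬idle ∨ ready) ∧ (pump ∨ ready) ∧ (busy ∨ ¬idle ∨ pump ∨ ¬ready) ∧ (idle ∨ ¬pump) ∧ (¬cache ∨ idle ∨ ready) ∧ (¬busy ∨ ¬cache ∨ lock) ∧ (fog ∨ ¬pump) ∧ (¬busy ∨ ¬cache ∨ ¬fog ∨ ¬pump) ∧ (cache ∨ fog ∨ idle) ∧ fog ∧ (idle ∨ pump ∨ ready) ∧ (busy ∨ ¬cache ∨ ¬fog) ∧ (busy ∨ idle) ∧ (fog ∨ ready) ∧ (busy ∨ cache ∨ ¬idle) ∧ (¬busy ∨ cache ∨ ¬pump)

Unit clause (fog) forces fog = True.
Set cache = False.
  then (busy ∨ cache) forces busy = True.
  then (¬busy ∨ cache ∨ ¬pump) forces pump = False.
  then (pump ∨ ready) forces ready = True.
Set idle = False.
Set lock = False.
All clauses satisfied.

cache = False, idle = False, fog = True, lock = False, ready = True, pump = False, busy = True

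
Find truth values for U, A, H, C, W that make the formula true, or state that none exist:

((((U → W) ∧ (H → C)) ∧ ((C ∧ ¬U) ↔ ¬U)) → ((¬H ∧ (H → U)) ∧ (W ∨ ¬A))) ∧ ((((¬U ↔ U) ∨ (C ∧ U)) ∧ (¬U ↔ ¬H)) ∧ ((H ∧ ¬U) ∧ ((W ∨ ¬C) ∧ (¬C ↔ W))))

UNSATISFIABLE

Case U = True: the conjunct ¬U is False.
Case U = False: the conjunct (¬U ↔ U) ∨ (C ∧ U) becomes (True ↔ False) ∨ (C ∧ False) = False.
Both cases fail — unsatisfiable.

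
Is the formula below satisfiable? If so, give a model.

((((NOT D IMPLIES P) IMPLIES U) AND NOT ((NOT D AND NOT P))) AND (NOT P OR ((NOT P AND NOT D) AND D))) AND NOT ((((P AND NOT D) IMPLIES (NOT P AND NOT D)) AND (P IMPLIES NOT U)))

Case P = True: the conjunct NOT P OR ((NOT P AND NOT D) AND D) becomes NOT True OR (False AND D) = False.
Case P = False: the conjunct NOT ((((P AND NOT D) IMPLIES (NOT P AND NOT D)) AND (P IMPLIES NOT U))) becomes NOT ((True AND True)) = False.
Both cases fail — unsatisfiable.

No satisfying assignment exists.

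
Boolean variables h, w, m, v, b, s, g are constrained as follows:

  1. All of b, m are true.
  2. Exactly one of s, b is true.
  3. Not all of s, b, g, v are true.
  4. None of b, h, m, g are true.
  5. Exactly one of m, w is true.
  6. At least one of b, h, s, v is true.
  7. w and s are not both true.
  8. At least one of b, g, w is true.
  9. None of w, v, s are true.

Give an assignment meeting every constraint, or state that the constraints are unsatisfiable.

Case m = True:
  Constraint (4) is violated (m=T) — contradiction.
Case m = False:
  Constraint (1) is violated (m=F) — contradiction.
Both cases fail — unsatisfiable.

Unsatisfiable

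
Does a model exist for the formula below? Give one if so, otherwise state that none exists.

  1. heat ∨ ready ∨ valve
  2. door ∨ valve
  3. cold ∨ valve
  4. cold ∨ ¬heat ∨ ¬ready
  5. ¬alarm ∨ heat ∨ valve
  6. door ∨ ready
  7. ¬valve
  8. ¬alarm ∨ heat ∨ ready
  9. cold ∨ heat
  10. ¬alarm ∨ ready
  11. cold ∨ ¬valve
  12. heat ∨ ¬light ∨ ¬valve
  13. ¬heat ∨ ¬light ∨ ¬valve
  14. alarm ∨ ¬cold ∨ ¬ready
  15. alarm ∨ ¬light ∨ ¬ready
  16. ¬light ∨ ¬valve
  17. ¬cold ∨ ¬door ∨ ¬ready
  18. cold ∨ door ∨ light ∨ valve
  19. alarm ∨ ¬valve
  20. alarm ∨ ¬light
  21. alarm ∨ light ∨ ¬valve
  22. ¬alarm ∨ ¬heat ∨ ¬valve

valve=F, alarm=F, door=T, cold=T, heat=T, light=F, ready=F

Unit clause (¬valve) forces valve = False.
In (door ∨ valve) only door is left, so door = True.
In (cold ∨ valve) only cold is left, so cold = True.
In (¬cold ∨ ¬door ∨ ¬ready) only ¬ready is left, so ready = False.
In (heat ∨ ready ∨ valve) only heat is left, so heat = True.
In (¬alarm ∨ ready) only ¬alarm is left, so alarm = False.
In (alarm ∨ ¬light) only ¬light is left, so light = False.
All clauses satisfied.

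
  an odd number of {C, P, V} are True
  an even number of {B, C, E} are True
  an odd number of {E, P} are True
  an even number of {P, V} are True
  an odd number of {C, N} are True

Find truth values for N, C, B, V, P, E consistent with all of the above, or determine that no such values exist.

N = False, C = True, B = False, V = False, P = False, E = True

{C, P, V}: 1 true → odd ✓
{B, C, E}: 2 true → even ✓
{E, P}: 1 true → odd ✓
{P, V}: 0 true → even ✓
{C, N}: 1 true → odd ✓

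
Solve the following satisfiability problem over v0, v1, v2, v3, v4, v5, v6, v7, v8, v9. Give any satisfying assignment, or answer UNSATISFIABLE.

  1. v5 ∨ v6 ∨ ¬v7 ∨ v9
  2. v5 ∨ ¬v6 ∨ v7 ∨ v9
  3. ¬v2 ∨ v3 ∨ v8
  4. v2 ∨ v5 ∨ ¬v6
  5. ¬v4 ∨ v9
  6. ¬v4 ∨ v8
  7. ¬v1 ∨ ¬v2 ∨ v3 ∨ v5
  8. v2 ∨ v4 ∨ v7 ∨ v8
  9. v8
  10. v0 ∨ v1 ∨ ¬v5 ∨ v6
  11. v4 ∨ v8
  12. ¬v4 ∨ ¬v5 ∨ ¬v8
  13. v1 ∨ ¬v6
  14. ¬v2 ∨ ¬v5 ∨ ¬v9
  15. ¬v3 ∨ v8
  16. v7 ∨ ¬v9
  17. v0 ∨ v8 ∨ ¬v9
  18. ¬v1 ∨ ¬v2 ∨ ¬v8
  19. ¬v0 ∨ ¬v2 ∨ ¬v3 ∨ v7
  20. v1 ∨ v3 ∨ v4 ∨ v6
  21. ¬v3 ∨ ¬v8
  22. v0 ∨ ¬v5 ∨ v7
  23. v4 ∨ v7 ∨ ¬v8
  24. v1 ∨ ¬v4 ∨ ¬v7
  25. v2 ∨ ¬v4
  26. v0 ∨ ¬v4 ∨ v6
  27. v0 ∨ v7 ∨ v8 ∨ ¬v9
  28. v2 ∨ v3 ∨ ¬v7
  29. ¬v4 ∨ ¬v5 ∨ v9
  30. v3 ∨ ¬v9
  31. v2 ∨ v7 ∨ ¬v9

Case v8 = True:
  (¬v3 ∨ ¬v8) forces v3 = False.
  (v3 ∨ ¬v9) forces v9 = False.
  (¬v4 ∨ v9) forces v4 = False.
  (v4 ∨ v7 ∨ ¬v8) forces v7 = True.
  (v2 ∨ v3 ∨ ¬v7) forces v2 = True.
  (¬v1 ∨ ¬v2 ∨ ¬v8) forces v1 = False.
  (v1 ∨ ¬v6) forces v6 = False.
  Clause (v1 ∨ v3 ∨ v4 ∨ v6) is falsified — contradiction.
Case v8 = False:
  Clause (v8) is falsified — contradiction.
Both cases fail, so the formula is unsatisfiable.

UNSATISFIABLE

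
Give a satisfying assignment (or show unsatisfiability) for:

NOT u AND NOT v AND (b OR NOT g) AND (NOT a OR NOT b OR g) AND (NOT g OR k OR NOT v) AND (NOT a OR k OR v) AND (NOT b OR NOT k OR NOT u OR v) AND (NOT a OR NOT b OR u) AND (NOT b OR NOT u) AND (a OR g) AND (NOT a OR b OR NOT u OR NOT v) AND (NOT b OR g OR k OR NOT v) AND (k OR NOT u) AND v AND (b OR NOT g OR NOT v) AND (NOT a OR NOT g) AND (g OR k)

UNSATISFIABLE

Case v = True:
  Clause (NOT v) is falsified — contradiction.
Case v = False:
  Clause (v) is falsified — contradiction.
Both cases fail, so the formula is unsatisfiable.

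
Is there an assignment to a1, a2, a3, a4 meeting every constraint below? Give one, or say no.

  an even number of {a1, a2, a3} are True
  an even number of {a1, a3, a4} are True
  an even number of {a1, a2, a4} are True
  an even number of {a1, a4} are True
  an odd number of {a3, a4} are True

No satisfying assignment exists.

Adding constraints 1, 3, 5 mod 2: every variable appears an even number of times on the left, so the left side is 0.
But the right sides sum to 1 (mod 2). 0 ≠ 1 — the system is inconsistent.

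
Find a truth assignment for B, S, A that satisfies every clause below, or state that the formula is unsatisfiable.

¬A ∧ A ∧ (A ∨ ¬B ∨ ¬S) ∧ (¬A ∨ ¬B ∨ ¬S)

Case A = True:
  Clause (¬A) is falsified — contradiction.
Case A = False:
  Clause (A) is falsified — contradiction.
Both cases fail, so the formula is unsatisfiable.

UNSATISFIABLE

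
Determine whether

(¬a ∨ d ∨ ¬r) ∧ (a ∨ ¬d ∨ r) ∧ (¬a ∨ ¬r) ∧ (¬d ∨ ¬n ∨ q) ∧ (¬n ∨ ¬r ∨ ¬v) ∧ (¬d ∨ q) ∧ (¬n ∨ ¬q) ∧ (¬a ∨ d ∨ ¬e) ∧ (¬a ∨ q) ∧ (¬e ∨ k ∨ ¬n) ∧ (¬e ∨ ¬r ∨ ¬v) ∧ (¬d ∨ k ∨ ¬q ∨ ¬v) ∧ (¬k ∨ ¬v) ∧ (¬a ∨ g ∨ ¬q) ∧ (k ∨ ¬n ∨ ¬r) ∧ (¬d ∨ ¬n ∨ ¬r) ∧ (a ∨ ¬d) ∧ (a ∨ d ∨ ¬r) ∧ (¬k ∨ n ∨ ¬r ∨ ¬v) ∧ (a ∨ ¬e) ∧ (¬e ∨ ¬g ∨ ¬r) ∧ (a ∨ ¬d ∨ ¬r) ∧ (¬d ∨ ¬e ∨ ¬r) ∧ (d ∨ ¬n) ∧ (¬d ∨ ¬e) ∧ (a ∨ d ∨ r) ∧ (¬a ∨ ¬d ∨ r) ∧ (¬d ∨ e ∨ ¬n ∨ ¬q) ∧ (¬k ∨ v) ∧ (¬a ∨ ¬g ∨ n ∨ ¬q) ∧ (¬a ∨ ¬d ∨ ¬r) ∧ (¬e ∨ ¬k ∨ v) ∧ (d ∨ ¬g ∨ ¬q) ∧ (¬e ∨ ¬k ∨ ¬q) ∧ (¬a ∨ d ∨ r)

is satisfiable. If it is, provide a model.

Case a = True:
  (¬a ∨ ¬r) forces r = False.
  (¬a ∨ q) forces q = True.
  (¬n ∨ ¬q) forces n = False.
  (¬a ∨ g ∨ ¬q) forces g = True.
  Clause (¬a ∨ ¬g ∨ n ∨ ¬q) is falsified — contradiction.
Case a = False:
  (a ∨ ¬d) forces d = False.
  (a ∨ d ∨ ¬r) forces r = False.
  Clause (a ∨ d ∨ r) is falsified — contradiction.
Both cases fail, so the formula is unsatisfiable.

Unsatisfiable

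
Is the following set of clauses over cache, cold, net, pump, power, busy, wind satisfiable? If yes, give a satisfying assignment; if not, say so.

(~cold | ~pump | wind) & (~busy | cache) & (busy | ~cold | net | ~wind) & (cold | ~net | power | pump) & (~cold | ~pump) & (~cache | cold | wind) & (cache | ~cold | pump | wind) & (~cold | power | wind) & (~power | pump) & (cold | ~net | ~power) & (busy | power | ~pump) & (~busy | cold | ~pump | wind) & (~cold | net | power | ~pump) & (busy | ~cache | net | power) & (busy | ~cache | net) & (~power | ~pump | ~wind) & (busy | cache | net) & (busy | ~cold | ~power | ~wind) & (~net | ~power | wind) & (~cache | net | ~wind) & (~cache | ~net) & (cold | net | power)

Set cache = False.
  then (~busy | cache) forces busy = False.
  then (busy | cache | net) forces net = True.
Set cold = True.
  then (~cold | ~pump) forces pump = False.
  then (cache | ~cold | pump | wind) forces wind = True.
  then (~power | pump) forces power = False.
All clauses satisfied.

cache: False, cold: True, net: True, pump: False, power: False, busy: False, wind: True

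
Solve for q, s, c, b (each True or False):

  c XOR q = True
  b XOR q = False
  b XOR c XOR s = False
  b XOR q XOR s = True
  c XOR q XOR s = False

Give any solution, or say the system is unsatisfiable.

q = False, s = True, c = True, b = False

c XOR q = T XOR F = True ✓
b XOR q = F XOR F = False ✓
b XOR c XOR s = F XOR T XOR T = False ✓
b XOR q XOR s = F XOR F XOR T = True ✓
c XOR q XOR s = T XOR F XOR T = False ✓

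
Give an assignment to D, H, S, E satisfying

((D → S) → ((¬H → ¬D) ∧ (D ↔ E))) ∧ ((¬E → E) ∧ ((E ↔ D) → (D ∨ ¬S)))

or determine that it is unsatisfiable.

D = True; H = False; S = False; E = True

  (D → S) → ((¬H → ¬D) ∧ (D ↔ E)) = True
    D → S = False
    (¬H → ¬D) ∧ (D ↔ E) = False
      ¬H → ¬D = False
        ¬H = True
        ¬D = False
      D ↔ E = True
  (¬E → E) ∧ ((E ↔ D) → (D ∨ ¬S)) = True
    ¬E → E = True
      ¬E = False
    (E ↔ D) → (D ∨ ¬S) = True
      E ↔ D = True
      D ∨ ¬S = True
        ¬S = True
Both conjuncts True, so the formula holds.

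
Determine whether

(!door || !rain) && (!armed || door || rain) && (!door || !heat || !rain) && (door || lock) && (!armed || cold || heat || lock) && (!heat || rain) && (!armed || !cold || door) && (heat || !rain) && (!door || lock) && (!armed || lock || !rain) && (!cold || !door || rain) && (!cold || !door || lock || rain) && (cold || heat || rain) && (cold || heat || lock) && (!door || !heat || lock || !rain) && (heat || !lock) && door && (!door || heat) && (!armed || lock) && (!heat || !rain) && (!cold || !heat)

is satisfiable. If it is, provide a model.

Case door = True:
  (!door || !rain) forces rain = False.
  (!heat || rain) forces heat = False.
  Clause (!door || heat) is falsified — contradiction.
Case door = False:
  Clause (door) is falsified — contradiction.
Both cases fail, so the formula is unsatisfiable.

No satisfying assignment exists.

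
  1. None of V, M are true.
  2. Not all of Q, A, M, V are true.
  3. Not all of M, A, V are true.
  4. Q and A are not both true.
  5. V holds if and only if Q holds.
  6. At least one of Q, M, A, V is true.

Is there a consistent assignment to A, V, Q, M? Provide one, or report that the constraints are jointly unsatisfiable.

A: True, V: False, Q: False, M: False

  (1) {V, M}: 0 true — none ✓
  (2) {Q, A, M, V}: 1/4 true — not all ✓
  (3) {M, A, V}: 1/3 true — not all ✓
  (4) Q=F, A=T — not both ✓
  (5) V=F, Q=F — same ✓
  (6) {Q, M, A, V}: 1 true — at least one ✓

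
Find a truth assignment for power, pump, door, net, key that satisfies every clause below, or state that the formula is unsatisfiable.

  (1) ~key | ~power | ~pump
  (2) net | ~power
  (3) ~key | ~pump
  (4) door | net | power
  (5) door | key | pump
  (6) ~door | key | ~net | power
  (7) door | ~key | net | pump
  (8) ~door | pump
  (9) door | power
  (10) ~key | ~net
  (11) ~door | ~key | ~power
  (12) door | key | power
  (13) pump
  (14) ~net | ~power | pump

Unit clause (pump) forces pump = True.
In (~key | ~pump) only ~key is left, so key = False.
Set power = True.
  then (net | ~power) forces net = True.
Set door = True.
All clauses satisfied.

power: True, pump: True, door: True, net: True, key: False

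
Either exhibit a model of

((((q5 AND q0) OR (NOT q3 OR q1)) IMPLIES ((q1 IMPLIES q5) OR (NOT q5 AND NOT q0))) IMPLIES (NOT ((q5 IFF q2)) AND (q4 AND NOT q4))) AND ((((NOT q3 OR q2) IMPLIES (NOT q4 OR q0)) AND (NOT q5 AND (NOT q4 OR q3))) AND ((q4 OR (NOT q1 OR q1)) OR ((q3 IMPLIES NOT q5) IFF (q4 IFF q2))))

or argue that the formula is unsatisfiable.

q0=T; q1=T; q2=T; q3=T; q4=F; q5=F

  (((q5 AND q0) OR (NOT q3 OR q1)) IMPLIES ((q1 IMPLIES q5) OR (NOT q5 AND NOT q0))) IMPLIES (NOT ((q5 IFF q2)) AND (q4 AND NOT q4)) = True
    ((q5 AND q0) OR (NOT q3 OR q1)) IMPLIES ((q1 IMPLIES q5) OR (NOT q5 AND NOT q0)) = False
      (q5 AND q0) OR (NOT q3 OR q1) = True
        q5 AND q0 = False
        NOT q3 OR q1 = True
          NOT q3 = False
      (q1 IMPLIES q5) OR (NOT q5 AND NOT q0) = False
        q1 IMPLIES q5 = False
        NOT q5 AND NOT q0 = False
          NOT q5 = True
          NOT q0 = False
    NOT ((q5 IFF q2)) AND (q4 AND NOT q4) = False
      NOT ((q5 IFF q2)) = True
        q5 IFF q2 = False
      q4 AND NOT q4 = False
        NOT q4 = True
  (((NOT q3 OR q2) IMPLIES (NOT q4 OR q0)) AND (NOT q5 AND (NOT q4 OR q3))) AND ((q4 OR (NOT q1 OR q1)) OR ((q3 IMPLIES NOT q5) IFF (q4 IFF q2))) = True
    ((NOT q3 OR q2) IMPLIES (NOT q4 OR q0)) AND (NOT q5 AND (NOT q4 OR q3)) = True
      (NOT q3 OR q2) IMPLIES (NOT q4 OR q0) = True
        NOT q3 OR q2 = True
          NOT q3 = False
        NOT q4 OR q0 = True
          NOT q4 = True
      NOT q5 AND (NOT q4 OR q3) = True
        NOT q5 = True
        NOT q4 OR q3 = True
          NOT q4 = True
    (q4 OR (NOT q1 OR q1)) OR ((q3 IMPLIES NOT q5) IFF (q4 IFF q2)) = True
      q4 OR (NOT q1 OR q1) = True
        NOT q1 OR q1 = True
          NOT q1 = False
      (q3 IMPLIES NOT q5) IFF (q4 IFF q2) = False
        q3 IMPLIES NOT q5 = True
          NOT q5 = True
        q4 IFF q2 = False
Both conjuncts True, so the formula holds.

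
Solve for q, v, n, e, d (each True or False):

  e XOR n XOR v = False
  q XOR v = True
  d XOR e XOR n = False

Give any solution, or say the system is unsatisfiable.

q=T; v=F; n=F; e=F; d=F

e XOR n XOR v = F XOR F XOR F = False ✓
q XOR v = T XOR F = True ✓
d XOR e XOR n = F XOR F XOR F = False ✓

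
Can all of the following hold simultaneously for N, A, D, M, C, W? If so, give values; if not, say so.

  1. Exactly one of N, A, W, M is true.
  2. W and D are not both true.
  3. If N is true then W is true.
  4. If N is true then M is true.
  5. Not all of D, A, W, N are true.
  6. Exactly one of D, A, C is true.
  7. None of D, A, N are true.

N: False, A: False, D: False, M: True, C: True, W: False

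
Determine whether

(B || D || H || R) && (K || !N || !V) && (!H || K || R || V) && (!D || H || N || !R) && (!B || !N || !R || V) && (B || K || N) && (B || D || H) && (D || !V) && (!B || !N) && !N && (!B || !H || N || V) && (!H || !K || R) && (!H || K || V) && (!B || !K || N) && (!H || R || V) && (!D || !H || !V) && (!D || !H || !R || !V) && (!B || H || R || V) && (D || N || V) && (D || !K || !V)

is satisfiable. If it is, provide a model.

Unit clause (!N) forces N = False.
Set R = False.
Try D = False:
  (D || !V) forces V = False.
  clause (D || N || V) is falsified — backtrack.
So D = True.
Set H = False.
Set V = True.
Set K = False.
  then (B || K || N) forces B = True.
All clauses satisfied.

R = False, D = True, H = False, V = True, K = False, B = True, N = False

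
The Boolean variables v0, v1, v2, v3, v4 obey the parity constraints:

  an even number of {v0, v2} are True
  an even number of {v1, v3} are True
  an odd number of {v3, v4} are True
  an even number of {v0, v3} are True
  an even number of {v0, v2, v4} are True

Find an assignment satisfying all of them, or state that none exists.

v0: True; v1: True; v2: True; v3: True; v4: False

{v0, v2}: 2 true → even ✓
{v1, v3}: 2 true → even ✓
{v3, v4}: 1 true → odd ✓
{v0, v3}: 2 true → even ✓
{v0, v2, v4}: 2 true → even ✓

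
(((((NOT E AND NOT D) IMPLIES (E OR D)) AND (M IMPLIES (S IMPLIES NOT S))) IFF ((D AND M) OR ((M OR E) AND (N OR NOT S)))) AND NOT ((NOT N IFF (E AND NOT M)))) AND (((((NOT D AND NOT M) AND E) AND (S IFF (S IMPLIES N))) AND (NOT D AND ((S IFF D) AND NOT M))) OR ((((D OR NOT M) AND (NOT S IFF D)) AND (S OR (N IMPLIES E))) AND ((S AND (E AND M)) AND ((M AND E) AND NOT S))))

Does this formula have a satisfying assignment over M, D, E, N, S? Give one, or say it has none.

Unsatisfiable

The conjunct ((((NOT D AND NOT M) AND E) AND (S IFF (S IMPLIES N))) AND (NOT D AND ((S IFF D) AND NOT M))) OR ((((D OR NOT M) AND (NOT S IFF D)) AND (S OR (N IMPLIES E))) AND ((S AND (E AND M)) AND ((M AND E) AND NOT S))) is unsatisfiable on its own:
  S = True: simplifies to (((NOT D AND NOT M) AND E) AND N) AND (NOT D AND (D AND NOT M)).
    D = True: the conjunct NOT D is False.
    D = False: the conjunct D is False.
  S = False: this becomes (False AND (NOT D AND (NOT D AND NOT M))) OR ((((D OR NOT M) AND D) AND (N IMPLIES E)) AND False) = False.
So the whole conjunction is unsatisfiable.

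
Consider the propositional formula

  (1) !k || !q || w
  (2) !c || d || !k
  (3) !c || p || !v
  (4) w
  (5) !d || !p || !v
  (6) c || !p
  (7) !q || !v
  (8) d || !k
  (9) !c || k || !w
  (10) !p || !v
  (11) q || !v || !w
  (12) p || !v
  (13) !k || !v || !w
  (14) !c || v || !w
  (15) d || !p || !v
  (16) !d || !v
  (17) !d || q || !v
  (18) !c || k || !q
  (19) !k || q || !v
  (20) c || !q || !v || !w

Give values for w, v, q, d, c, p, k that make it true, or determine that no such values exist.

w=T, v=F, q=T, d=T, c=F, p=F, k=T

Unit clause (w) forces w = True.
Try v = True:
  (!q || !v) forces q = False.
  clause (q || !v || !w) is falsified — backtrack.
So v = False.
  then (!c || v || !w) forces c = False.
  then (c || !p) forces p = False.
Set q = True.
Set d = True.
Set k = True.
All clauses satisfied.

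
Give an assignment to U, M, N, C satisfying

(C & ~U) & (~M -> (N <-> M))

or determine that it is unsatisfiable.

U=F; M=F; N=F; C=T

  C & ~U = True
    ~U = True
  ~M -> (N <-> M) = True
    ~M = True
    N <-> M = True
Both conjuncts True, so the formula holds.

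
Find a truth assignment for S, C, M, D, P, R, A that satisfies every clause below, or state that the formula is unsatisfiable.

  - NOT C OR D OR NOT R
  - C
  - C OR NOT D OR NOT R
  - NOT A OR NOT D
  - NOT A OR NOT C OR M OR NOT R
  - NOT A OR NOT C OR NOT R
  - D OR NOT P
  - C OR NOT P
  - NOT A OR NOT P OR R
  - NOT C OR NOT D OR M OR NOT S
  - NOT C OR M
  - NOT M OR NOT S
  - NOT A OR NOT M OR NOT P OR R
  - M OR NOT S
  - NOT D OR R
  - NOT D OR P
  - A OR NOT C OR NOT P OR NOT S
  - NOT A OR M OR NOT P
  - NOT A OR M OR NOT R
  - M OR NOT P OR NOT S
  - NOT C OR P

S=F; C=T; M=T; D=T; P=T; R=T; A=F

Unit clause (C) forces C = True.
In (NOT C OR M) only M is left, so M = True.
In (NOT M OR NOT S) only NOT S is left, so S = False.
In (NOT C OR P) only P is left, so P = True.
In (D OR NOT P) only D is left, so D = True.
In (NOT D OR R) only R is left, so R = True.
In (NOT A OR NOT D) only NOT A is left, so A = False.
All clauses satisfied.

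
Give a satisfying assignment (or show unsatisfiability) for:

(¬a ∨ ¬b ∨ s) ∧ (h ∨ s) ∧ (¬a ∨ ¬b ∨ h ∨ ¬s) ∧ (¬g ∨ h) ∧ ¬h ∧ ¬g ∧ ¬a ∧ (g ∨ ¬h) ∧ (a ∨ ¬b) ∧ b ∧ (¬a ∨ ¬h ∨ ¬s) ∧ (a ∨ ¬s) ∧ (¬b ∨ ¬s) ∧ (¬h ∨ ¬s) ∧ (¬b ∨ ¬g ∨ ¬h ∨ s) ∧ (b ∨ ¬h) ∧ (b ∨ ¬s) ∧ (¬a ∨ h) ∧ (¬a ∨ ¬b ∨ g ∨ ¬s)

The formula is unsatisfiable.

Case a = True:
  Clause (¬a) is falsified — contradiction.
Case a = False:
  (¬h) forces h = False.
  (h ∨ s) forces s = True.
  Clause (a ∨ ¬s) is falsified — contradiction.
Both cases fail, so the formula is unsatisfiable.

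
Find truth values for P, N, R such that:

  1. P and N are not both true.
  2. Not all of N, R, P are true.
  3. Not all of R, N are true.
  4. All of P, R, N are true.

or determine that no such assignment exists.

The formula is unsatisfiable.

Case P = True:
  (1) with P=T forces N = False.
  Constraint (4) is violated (N=F) — contradiction.
Case P = False:
  Constraint (4) is violated (P=F) — contradiction.
Both cases fail — unsatisfiable.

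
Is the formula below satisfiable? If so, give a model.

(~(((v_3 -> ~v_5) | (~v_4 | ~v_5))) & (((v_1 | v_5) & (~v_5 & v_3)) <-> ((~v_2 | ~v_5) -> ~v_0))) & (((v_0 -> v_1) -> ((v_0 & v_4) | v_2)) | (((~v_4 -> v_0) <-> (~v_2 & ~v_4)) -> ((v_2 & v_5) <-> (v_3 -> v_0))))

v_0=T, v_1=F, v_2=F, v_3=T, v_4=T, v_5=T

  ~(((v_3 -> ~v_5) | (~v_4 | ~v_5))) & (((v_1 | v_5) & (~v_5 & v_3)) <-> ((~v_2 | ~v_5) -> ~v_0)) = True
    ~(((v_3 -> ~v_5) | (~v_4 | ~v_5))) = True
      (v_3 -> ~v_5) | (~v_4 | ~v_5) = False
        v_3 -> ~v_5 = False
          ~v_5 = False
        ~v_4 | ~v_5 = False
          ~v_4 = False
          ~v_5 = False
    ((v_1 | v_5) & (~v_5 & v_3)) <-> ((~v_2 | ~v_5) -> ~v_0) = True
      (v_1 | v_5) & (~v_5 & v_3) = False
        v_1 | v_5 = True
        ~v_5 & v_3 = False
          ~v_5 = False
      (~v_2 | ~v_5) -> ~v_0 = False
        ~v_2 | ~v_5 = True
          ~v_2 = True
          ~v_5 = False
        ~v_0 = False
  ((v_0 -> v_1) -> ((v_0 & v_4) | v_2)) | (((~v_4 -> v_0) <-> (~v_2 & ~v_4)) -> ((v_2 & v_5) <-> (v_3 -> v_0))) = True
    (v_0 -> v_1) -> ((v_0 & v_4) | v_2) = True
      v_0 -> v_1 = False
      (v_0 & v_4) | v_2 = True
        v_0 & v_4 = True
    ((~v_4 -> v_0) <-> (~v_2 & ~v_4)) -> ((v_2 & v_5) <-> (v_3 -> v_0)) = True
      (~v_4 -> v_0) <-> (~v_2 & ~v_4) = False
        ~v_4 -> v_0 = True
          ~v_4 = False
        ~v_2 & ~v_4 = False
          ~v_2 = True
          ~v_4 = False
      (v_2 & v_5) <-> (v_3 -> v_0) = False
        v_2 & v_5 = False
        v_3 -> v_0 = True
Both conjuncts True, so the formula holds.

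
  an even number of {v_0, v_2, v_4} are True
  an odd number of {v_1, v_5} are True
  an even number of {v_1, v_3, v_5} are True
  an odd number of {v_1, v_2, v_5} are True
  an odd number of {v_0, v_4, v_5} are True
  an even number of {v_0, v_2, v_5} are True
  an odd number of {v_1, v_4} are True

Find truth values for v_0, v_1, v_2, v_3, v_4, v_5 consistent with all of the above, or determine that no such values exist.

v_0 = True; v_1 = False; v_2 = False; v_3 = True; v_4 = True; v_5 = True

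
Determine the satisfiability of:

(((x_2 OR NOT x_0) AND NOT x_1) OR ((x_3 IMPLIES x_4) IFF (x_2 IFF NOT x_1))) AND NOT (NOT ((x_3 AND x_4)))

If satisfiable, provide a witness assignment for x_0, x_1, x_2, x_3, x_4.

x_0: False, x_1: False, x_2: False, x_3: True, x_4: True

  ((x_2 OR NOT x_0) AND NOT x_1) OR ((x_3 IMPLIES x_4) IFF (x_2 IFF NOT x_1)) = True
    (x_2 OR NOT x_0) AND NOT x_1 = True
      x_2 OR NOT x_0 = True
        NOT x_0 = True
      NOT x_1 = True
    (x_3 IMPLIES x_4) IFF (x_2 IFF NOT x_1) = False
      x_3 IMPLIES x_4 = True
      x_2 IFF NOT x_1 = False
        NOT x_1 = True
  NOT (NOT ((x_3 AND x_4))) = True
    NOT ((x_3 AND x_4)) = False
      x_3 AND x_4 = True
Both conjuncts True, so the formula holds.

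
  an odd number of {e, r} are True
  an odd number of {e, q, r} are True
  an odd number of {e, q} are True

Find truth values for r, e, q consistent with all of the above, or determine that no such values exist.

r = False, e = True, q = False

{e, r}: 1 true → odd ✓
{e, q, r}: 1 true → odd ✓
{e, q}: 1 true → odd ✓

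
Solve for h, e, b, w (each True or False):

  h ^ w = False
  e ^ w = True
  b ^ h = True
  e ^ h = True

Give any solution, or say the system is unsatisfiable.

h = False, e = True, b = True, w = False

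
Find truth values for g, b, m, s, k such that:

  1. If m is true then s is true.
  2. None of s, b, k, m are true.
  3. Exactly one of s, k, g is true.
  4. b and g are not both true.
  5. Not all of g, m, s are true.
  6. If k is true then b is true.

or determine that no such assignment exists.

g = True, b = False, m = False, s = False, k = False

  (1) m=F ⇒ s: vacuous ✓
  (2) {s, b, k, m}: 0 true — none ✓
  (3) {s, k, g}: 1 true — exactly one ✓
  (4) b=F, g=T — not both ✓
  (5) {g, m, s}: 1/3 true — not all ✓
  (6) k=F ⇒ b: vacuous ✓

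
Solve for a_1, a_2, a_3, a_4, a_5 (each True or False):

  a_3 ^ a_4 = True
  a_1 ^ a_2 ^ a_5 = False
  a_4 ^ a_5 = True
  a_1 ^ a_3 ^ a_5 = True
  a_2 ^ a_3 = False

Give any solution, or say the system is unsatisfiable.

No satisfying assignment exists.

Adding constraints 2, 4, 5 mod 2: every variable appears an even number of times on the left, so the left side is 0.
But the right sides sum to 1 (mod 2). 0 ≠ 1 — the system is inconsistent.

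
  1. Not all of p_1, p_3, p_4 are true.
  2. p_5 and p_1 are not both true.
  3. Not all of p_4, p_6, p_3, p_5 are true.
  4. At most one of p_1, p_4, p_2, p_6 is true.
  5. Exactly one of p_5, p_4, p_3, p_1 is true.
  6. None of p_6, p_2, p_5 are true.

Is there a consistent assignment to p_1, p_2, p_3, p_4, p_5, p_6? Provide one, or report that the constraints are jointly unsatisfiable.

p_1 = False, p_2 = False, p_3 = False, p_4 = True, p_5 = False, p_6 = False

  (1) {p_1, p_3, p_4}: 1/3 true — not all ✓
  (2) p_5=F, p_1=F — not both ✓
  (3) {p_4, p_6, p_3, p_5}: 1/4 true — not all ✓
  (4) {p_1, p_4, p_2, p_6}: 1 true — at most one ✓
  (5) {p_5, p_4, p_3, p_1}: 1 true — exactly one ✓
  (6) {p_6, p_2, p_5}: 0 true — none ✓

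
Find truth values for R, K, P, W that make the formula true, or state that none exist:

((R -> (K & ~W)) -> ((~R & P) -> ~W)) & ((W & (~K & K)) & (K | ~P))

Unsatisfiable

Case K = True: the conjunct ~K is False.
Case K = False: the conjunct K is False.
Both cases fail — unsatisfiable.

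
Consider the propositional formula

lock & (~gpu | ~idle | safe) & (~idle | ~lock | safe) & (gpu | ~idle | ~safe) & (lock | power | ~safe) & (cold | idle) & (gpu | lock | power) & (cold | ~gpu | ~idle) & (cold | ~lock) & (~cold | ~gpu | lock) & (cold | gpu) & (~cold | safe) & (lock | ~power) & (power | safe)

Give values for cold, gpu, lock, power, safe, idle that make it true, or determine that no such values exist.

cold = True, gpu = True, lock = True, power = False, safe = True, idle = True

Unit clause (lock) forces lock = True.
In (cold | ~lock) only cold is left, so cold = True.
In (~cold | safe) only safe is left, so safe = True.
Set gpu = True.
Set power = False.
Set idle = True.
All clauses satisfied.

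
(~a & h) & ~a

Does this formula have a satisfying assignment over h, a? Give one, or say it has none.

h = True, a = False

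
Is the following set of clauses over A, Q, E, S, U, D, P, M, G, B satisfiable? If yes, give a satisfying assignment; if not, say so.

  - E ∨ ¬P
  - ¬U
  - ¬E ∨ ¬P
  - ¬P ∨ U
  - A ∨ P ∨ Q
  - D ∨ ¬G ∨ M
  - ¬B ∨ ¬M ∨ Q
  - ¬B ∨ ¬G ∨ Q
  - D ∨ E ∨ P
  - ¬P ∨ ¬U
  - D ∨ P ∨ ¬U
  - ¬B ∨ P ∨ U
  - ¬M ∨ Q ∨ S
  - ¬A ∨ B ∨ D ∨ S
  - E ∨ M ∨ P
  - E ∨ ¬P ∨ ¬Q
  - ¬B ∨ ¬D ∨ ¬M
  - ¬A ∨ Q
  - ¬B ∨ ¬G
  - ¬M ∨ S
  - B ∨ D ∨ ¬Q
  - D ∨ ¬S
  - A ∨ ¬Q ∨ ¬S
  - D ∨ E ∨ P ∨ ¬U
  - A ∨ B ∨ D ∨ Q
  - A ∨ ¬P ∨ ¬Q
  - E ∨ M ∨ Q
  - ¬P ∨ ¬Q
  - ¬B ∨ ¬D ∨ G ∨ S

Unit clause (¬U) forces U = False.
In (¬P ∨ U) only ¬P is left, so P = False.
In (¬B ∨ P ∨ U) only ¬B is left, so B = False.
Set A = False.
  then (A ∨ P ∨ Q) forces Q = True.
  then (B ∨ D ∨ ¬Q) forces D = True.
  then (A ∨ ¬Q ∨ ¬S) forces S = False.
  then (¬M ∨ S) forces M = False.
  then (E ∨ M ∨ P) forces E = True.
Set G = False.
All clauses satisfied.

A = False, Q = True, E = True, S = False, U = False, D = True, P = False, M = False, G = False, B = False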